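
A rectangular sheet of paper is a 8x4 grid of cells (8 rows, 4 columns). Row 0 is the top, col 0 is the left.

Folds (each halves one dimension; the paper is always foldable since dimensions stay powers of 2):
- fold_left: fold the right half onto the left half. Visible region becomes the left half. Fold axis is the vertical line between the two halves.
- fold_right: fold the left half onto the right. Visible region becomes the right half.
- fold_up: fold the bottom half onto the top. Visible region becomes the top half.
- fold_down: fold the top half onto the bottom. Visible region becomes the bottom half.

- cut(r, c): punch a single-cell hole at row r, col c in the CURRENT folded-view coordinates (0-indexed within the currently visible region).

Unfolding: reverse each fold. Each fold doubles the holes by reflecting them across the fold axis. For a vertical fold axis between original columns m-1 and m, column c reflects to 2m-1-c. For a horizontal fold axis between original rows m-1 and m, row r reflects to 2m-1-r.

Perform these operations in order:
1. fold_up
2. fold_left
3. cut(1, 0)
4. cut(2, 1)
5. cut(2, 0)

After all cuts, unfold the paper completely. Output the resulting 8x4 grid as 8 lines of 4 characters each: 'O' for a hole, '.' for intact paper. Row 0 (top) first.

Op 1 fold_up: fold axis h@4; visible region now rows[0,4) x cols[0,4) = 4x4
Op 2 fold_left: fold axis v@2; visible region now rows[0,4) x cols[0,2) = 4x2
Op 3 cut(1, 0): punch at orig (1,0); cuts so far [(1, 0)]; region rows[0,4) x cols[0,2) = 4x2
Op 4 cut(2, 1): punch at orig (2,1); cuts so far [(1, 0), (2, 1)]; region rows[0,4) x cols[0,2) = 4x2
Op 5 cut(2, 0): punch at orig (2,0); cuts so far [(1, 0), (2, 0), (2, 1)]; region rows[0,4) x cols[0,2) = 4x2
Unfold 1 (reflect across v@2): 6 holes -> [(1, 0), (1, 3), (2, 0), (2, 1), (2, 2), (2, 3)]
Unfold 2 (reflect across h@4): 12 holes -> [(1, 0), (1, 3), (2, 0), (2, 1), (2, 2), (2, 3), (5, 0), (5, 1), (5, 2), (5, 3), (6, 0), (6, 3)]

Answer: ....
O..O
OOOO
....
....
OOOO
O..O
....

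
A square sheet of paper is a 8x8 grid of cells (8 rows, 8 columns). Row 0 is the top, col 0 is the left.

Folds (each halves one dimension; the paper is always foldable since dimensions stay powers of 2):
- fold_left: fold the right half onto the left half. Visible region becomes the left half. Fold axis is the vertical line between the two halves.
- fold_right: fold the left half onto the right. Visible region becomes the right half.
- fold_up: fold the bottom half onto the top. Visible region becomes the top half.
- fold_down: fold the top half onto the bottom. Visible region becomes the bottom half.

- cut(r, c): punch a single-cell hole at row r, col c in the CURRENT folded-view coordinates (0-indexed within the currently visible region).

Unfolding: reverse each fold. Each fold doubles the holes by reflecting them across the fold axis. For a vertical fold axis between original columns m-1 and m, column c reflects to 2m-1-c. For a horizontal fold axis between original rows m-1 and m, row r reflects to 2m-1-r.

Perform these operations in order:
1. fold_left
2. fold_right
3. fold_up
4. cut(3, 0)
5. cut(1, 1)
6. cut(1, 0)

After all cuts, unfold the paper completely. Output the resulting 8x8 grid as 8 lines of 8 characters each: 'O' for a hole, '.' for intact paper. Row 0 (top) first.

Op 1 fold_left: fold axis v@4; visible region now rows[0,8) x cols[0,4) = 8x4
Op 2 fold_right: fold axis v@2; visible region now rows[0,8) x cols[2,4) = 8x2
Op 3 fold_up: fold axis h@4; visible region now rows[0,4) x cols[2,4) = 4x2
Op 4 cut(3, 0): punch at orig (3,2); cuts so far [(3, 2)]; region rows[0,4) x cols[2,4) = 4x2
Op 5 cut(1, 1): punch at orig (1,3); cuts so far [(1, 3), (3, 2)]; region rows[0,4) x cols[2,4) = 4x2
Op 6 cut(1, 0): punch at orig (1,2); cuts so far [(1, 2), (1, 3), (3, 2)]; region rows[0,4) x cols[2,4) = 4x2
Unfold 1 (reflect across h@4): 6 holes -> [(1, 2), (1, 3), (3, 2), (4, 2), (6, 2), (6, 3)]
Unfold 2 (reflect across v@2): 12 holes -> [(1, 0), (1, 1), (1, 2), (1, 3), (3, 1), (3, 2), (4, 1), (4, 2), (6, 0), (6, 1), (6, 2), (6, 3)]
Unfold 3 (reflect across v@4): 24 holes -> [(1, 0), (1, 1), (1, 2), (1, 3), (1, 4), (1, 5), (1, 6), (1, 7), (3, 1), (3, 2), (3, 5), (3, 6), (4, 1), (4, 2), (4, 5), (4, 6), (6, 0), (6, 1), (6, 2), (6, 3), (6, 4), (6, 5), (6, 6), (6, 7)]

Answer: ........
OOOOOOOO
........
.OO..OO.
.OO..OO.
........
OOOOOOOO
........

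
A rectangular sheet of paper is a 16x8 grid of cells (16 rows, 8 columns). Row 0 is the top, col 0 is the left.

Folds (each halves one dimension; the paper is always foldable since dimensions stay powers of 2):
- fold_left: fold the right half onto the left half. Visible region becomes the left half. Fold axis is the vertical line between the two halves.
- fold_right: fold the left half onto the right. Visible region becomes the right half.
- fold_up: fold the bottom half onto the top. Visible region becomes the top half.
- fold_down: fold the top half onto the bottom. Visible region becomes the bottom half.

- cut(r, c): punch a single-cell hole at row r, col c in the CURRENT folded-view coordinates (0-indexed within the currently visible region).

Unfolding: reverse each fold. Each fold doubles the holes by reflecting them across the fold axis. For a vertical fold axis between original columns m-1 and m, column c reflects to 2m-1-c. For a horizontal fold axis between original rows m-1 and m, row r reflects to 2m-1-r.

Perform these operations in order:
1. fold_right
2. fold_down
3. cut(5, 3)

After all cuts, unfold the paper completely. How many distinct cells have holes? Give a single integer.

Answer: 4

Derivation:
Op 1 fold_right: fold axis v@4; visible region now rows[0,16) x cols[4,8) = 16x4
Op 2 fold_down: fold axis h@8; visible region now rows[8,16) x cols[4,8) = 8x4
Op 3 cut(5, 3): punch at orig (13,7); cuts so far [(13, 7)]; region rows[8,16) x cols[4,8) = 8x4
Unfold 1 (reflect across h@8): 2 holes -> [(2, 7), (13, 7)]
Unfold 2 (reflect across v@4): 4 holes -> [(2, 0), (2, 7), (13, 0), (13, 7)]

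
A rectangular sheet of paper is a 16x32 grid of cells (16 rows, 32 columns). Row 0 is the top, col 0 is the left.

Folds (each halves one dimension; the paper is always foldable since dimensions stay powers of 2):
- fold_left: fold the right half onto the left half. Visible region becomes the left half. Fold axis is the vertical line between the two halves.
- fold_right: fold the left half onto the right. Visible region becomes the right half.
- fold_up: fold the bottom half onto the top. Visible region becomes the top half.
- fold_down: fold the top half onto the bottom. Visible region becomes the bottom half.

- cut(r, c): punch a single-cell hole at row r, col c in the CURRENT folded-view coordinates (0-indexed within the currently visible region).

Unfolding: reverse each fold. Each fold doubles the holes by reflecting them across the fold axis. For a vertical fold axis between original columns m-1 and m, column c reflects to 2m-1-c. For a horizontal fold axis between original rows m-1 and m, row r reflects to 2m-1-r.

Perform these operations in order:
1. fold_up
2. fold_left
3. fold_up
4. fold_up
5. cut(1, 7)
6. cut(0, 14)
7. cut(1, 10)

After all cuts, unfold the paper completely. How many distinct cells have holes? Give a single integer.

Answer: 48

Derivation:
Op 1 fold_up: fold axis h@8; visible region now rows[0,8) x cols[0,32) = 8x32
Op 2 fold_left: fold axis v@16; visible region now rows[0,8) x cols[0,16) = 8x16
Op 3 fold_up: fold axis h@4; visible region now rows[0,4) x cols[0,16) = 4x16
Op 4 fold_up: fold axis h@2; visible region now rows[0,2) x cols[0,16) = 2x16
Op 5 cut(1, 7): punch at orig (1,7); cuts so far [(1, 7)]; region rows[0,2) x cols[0,16) = 2x16
Op 6 cut(0, 14): punch at orig (0,14); cuts so far [(0, 14), (1, 7)]; region rows[0,2) x cols[0,16) = 2x16
Op 7 cut(1, 10): punch at orig (1,10); cuts so far [(0, 14), (1, 7), (1, 10)]; region rows[0,2) x cols[0,16) = 2x16
Unfold 1 (reflect across h@2): 6 holes -> [(0, 14), (1, 7), (1, 10), (2, 7), (2, 10), (3, 14)]
Unfold 2 (reflect across h@4): 12 holes -> [(0, 14), (1, 7), (1, 10), (2, 7), (2, 10), (3, 14), (4, 14), (5, 7), (5, 10), (6, 7), (6, 10), (7, 14)]
Unfold 3 (reflect across v@16): 24 holes -> [(0, 14), (0, 17), (1, 7), (1, 10), (1, 21), (1, 24), (2, 7), (2, 10), (2, 21), (2, 24), (3, 14), (3, 17), (4, 14), (4, 17), (5, 7), (5, 10), (5, 21), (5, 24), (6, 7), (6, 10), (6, 21), (6, 24), (7, 14), (7, 17)]
Unfold 4 (reflect across h@8): 48 holes -> [(0, 14), (0, 17), (1, 7), (1, 10), (1, 21), (1, 24), (2, 7), (2, 10), (2, 21), (2, 24), (3, 14), (3, 17), (4, 14), (4, 17), (5, 7), (5, 10), (5, 21), (5, 24), (6, 7), (6, 10), (6, 21), (6, 24), (7, 14), (7, 17), (8, 14), (8, 17), (9, 7), (9, 10), (9, 21), (9, 24), (10, 7), (10, 10), (10, 21), (10, 24), (11, 14), (11, 17), (12, 14), (12, 17), (13, 7), (13, 10), (13, 21), (13, 24), (14, 7), (14, 10), (14, 21), (14, 24), (15, 14), (15, 17)]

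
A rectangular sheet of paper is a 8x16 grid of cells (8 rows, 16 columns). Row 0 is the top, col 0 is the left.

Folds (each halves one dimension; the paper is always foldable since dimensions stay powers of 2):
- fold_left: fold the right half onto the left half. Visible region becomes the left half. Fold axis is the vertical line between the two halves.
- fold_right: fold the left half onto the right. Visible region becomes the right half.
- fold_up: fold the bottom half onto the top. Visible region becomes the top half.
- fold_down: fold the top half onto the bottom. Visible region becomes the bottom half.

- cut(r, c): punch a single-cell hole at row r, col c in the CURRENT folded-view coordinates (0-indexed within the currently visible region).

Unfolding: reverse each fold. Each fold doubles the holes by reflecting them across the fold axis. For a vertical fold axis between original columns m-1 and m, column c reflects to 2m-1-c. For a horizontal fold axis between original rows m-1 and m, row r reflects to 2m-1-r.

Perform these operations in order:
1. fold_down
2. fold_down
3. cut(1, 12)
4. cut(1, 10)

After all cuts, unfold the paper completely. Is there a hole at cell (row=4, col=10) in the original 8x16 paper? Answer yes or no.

Answer: yes

Derivation:
Op 1 fold_down: fold axis h@4; visible region now rows[4,8) x cols[0,16) = 4x16
Op 2 fold_down: fold axis h@6; visible region now rows[6,8) x cols[0,16) = 2x16
Op 3 cut(1, 12): punch at orig (7,12); cuts so far [(7, 12)]; region rows[6,8) x cols[0,16) = 2x16
Op 4 cut(1, 10): punch at orig (7,10); cuts so far [(7, 10), (7, 12)]; region rows[6,8) x cols[0,16) = 2x16
Unfold 1 (reflect across h@6): 4 holes -> [(4, 10), (4, 12), (7, 10), (7, 12)]
Unfold 2 (reflect across h@4): 8 holes -> [(0, 10), (0, 12), (3, 10), (3, 12), (4, 10), (4, 12), (7, 10), (7, 12)]
Holes: [(0, 10), (0, 12), (3, 10), (3, 12), (4, 10), (4, 12), (7, 10), (7, 12)]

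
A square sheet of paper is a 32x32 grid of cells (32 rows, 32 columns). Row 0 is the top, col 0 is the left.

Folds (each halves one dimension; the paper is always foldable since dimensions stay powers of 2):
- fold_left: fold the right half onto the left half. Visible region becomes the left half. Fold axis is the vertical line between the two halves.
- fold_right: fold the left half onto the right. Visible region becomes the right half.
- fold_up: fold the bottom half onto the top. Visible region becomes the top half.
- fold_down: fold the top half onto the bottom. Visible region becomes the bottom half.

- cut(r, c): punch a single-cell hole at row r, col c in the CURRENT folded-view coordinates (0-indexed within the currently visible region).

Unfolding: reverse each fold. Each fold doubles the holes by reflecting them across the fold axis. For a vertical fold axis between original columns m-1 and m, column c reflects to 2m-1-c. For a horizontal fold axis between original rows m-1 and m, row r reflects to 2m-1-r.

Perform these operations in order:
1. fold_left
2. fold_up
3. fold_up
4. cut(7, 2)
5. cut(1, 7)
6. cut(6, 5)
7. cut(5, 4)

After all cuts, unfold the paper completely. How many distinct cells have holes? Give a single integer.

Answer: 32

Derivation:
Op 1 fold_left: fold axis v@16; visible region now rows[0,32) x cols[0,16) = 32x16
Op 2 fold_up: fold axis h@16; visible region now rows[0,16) x cols[0,16) = 16x16
Op 3 fold_up: fold axis h@8; visible region now rows[0,8) x cols[0,16) = 8x16
Op 4 cut(7, 2): punch at orig (7,2); cuts so far [(7, 2)]; region rows[0,8) x cols[0,16) = 8x16
Op 5 cut(1, 7): punch at orig (1,7); cuts so far [(1, 7), (7, 2)]; region rows[0,8) x cols[0,16) = 8x16
Op 6 cut(6, 5): punch at orig (6,5); cuts so far [(1, 7), (6, 5), (7, 2)]; region rows[0,8) x cols[0,16) = 8x16
Op 7 cut(5, 4): punch at orig (5,4); cuts so far [(1, 7), (5, 4), (6, 5), (7, 2)]; region rows[0,8) x cols[0,16) = 8x16
Unfold 1 (reflect across h@8): 8 holes -> [(1, 7), (5, 4), (6, 5), (7, 2), (8, 2), (9, 5), (10, 4), (14, 7)]
Unfold 2 (reflect across h@16): 16 holes -> [(1, 7), (5, 4), (6, 5), (7, 2), (8, 2), (9, 5), (10, 4), (14, 7), (17, 7), (21, 4), (22, 5), (23, 2), (24, 2), (25, 5), (26, 4), (30, 7)]
Unfold 3 (reflect across v@16): 32 holes -> [(1, 7), (1, 24), (5, 4), (5, 27), (6, 5), (6, 26), (7, 2), (7, 29), (8, 2), (8, 29), (9, 5), (9, 26), (10, 4), (10, 27), (14, 7), (14, 24), (17, 7), (17, 24), (21, 4), (21, 27), (22, 5), (22, 26), (23, 2), (23, 29), (24, 2), (24, 29), (25, 5), (25, 26), (26, 4), (26, 27), (30, 7), (30, 24)]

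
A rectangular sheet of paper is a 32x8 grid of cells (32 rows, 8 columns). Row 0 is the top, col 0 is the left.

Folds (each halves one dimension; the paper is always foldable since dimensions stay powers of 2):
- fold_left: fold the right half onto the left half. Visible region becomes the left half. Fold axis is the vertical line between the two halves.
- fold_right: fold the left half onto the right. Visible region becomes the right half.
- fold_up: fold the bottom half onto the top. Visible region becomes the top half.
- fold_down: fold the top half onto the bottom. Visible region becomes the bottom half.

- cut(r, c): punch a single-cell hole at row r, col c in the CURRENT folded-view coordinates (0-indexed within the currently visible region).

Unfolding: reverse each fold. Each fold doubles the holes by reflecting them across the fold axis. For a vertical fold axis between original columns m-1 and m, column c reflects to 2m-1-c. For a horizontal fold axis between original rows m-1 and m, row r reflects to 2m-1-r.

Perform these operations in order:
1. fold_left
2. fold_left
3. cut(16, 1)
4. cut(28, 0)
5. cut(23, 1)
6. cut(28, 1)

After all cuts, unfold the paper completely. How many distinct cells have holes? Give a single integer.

Answer: 16

Derivation:
Op 1 fold_left: fold axis v@4; visible region now rows[0,32) x cols[0,4) = 32x4
Op 2 fold_left: fold axis v@2; visible region now rows[0,32) x cols[0,2) = 32x2
Op 3 cut(16, 1): punch at orig (16,1); cuts so far [(16, 1)]; region rows[0,32) x cols[0,2) = 32x2
Op 4 cut(28, 0): punch at orig (28,0); cuts so far [(16, 1), (28, 0)]; region rows[0,32) x cols[0,2) = 32x2
Op 5 cut(23, 1): punch at orig (23,1); cuts so far [(16, 1), (23, 1), (28, 0)]; region rows[0,32) x cols[0,2) = 32x2
Op 6 cut(28, 1): punch at orig (28,1); cuts so far [(16, 1), (23, 1), (28, 0), (28, 1)]; region rows[0,32) x cols[0,2) = 32x2
Unfold 1 (reflect across v@2): 8 holes -> [(16, 1), (16, 2), (23, 1), (23, 2), (28, 0), (28, 1), (28, 2), (28, 3)]
Unfold 2 (reflect across v@4): 16 holes -> [(16, 1), (16, 2), (16, 5), (16, 6), (23, 1), (23, 2), (23, 5), (23, 6), (28, 0), (28, 1), (28, 2), (28, 3), (28, 4), (28, 5), (28, 6), (28, 7)]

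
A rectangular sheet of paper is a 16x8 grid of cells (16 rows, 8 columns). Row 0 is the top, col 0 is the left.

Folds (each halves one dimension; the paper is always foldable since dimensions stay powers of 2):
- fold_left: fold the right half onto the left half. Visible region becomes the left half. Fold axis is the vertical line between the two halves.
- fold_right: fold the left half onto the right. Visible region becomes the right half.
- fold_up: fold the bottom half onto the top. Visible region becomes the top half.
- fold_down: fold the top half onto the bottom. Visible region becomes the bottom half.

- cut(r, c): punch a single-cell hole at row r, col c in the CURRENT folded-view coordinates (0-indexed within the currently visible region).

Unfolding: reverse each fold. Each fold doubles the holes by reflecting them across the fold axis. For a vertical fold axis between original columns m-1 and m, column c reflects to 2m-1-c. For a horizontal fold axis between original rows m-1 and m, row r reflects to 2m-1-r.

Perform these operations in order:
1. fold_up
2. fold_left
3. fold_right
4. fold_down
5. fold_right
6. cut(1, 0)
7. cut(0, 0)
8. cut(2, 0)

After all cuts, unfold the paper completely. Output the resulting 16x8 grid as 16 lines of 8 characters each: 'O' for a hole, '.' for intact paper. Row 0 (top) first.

Answer: ........
OOOOOOOO
OOOOOOOO
OOOOOOOO
OOOOOOOO
OOOOOOOO
OOOOOOOO
........
........
OOOOOOOO
OOOOOOOO
OOOOOOOO
OOOOOOOO
OOOOOOOO
OOOOOOOO
........

Derivation:
Op 1 fold_up: fold axis h@8; visible region now rows[0,8) x cols[0,8) = 8x8
Op 2 fold_left: fold axis v@4; visible region now rows[0,8) x cols[0,4) = 8x4
Op 3 fold_right: fold axis v@2; visible region now rows[0,8) x cols[2,4) = 8x2
Op 4 fold_down: fold axis h@4; visible region now rows[4,8) x cols[2,4) = 4x2
Op 5 fold_right: fold axis v@3; visible region now rows[4,8) x cols[3,4) = 4x1
Op 6 cut(1, 0): punch at orig (5,3); cuts so far [(5, 3)]; region rows[4,8) x cols[3,4) = 4x1
Op 7 cut(0, 0): punch at orig (4,3); cuts so far [(4, 3), (5, 3)]; region rows[4,8) x cols[3,4) = 4x1
Op 8 cut(2, 0): punch at orig (6,3); cuts so far [(4, 3), (5, 3), (6, 3)]; region rows[4,8) x cols[3,4) = 4x1
Unfold 1 (reflect across v@3): 6 holes -> [(4, 2), (4, 3), (5, 2), (5, 3), (6, 2), (6, 3)]
Unfold 2 (reflect across h@4): 12 holes -> [(1, 2), (1, 3), (2, 2), (2, 3), (3, 2), (3, 3), (4, 2), (4, 3), (5, 2), (5, 3), (6, 2), (6, 3)]
Unfold 3 (reflect across v@2): 24 holes -> [(1, 0), (1, 1), (1, 2), (1, 3), (2, 0), (2, 1), (2, 2), (2, 3), (3, 0), (3, 1), (3, 2), (3, 3), (4, 0), (4, 1), (4, 2), (4, 3), (5, 0), (5, 1), (5, 2), (5, 3), (6, 0), (6, 1), (6, 2), (6, 3)]
Unfold 4 (reflect across v@4): 48 holes -> [(1, 0), (1, 1), (1, 2), (1, 3), (1, 4), (1, 5), (1, 6), (1, 7), (2, 0), (2, 1), (2, 2), (2, 3), (2, 4), (2, 5), (2, 6), (2, 7), (3, 0), (3, 1), (3, 2), (3, 3), (3, 4), (3, 5), (3, 6), (3, 7), (4, 0), (4, 1), (4, 2), (4, 3), (4, 4), (4, 5), (4, 6), (4, 7), (5, 0), (5, 1), (5, 2), (5, 3), (5, 4), (5, 5), (5, 6), (5, 7), (6, 0), (6, 1), (6, 2), (6, 3), (6, 4), (6, 5), (6, 6), (6, 7)]
Unfold 5 (reflect across h@8): 96 holes -> [(1, 0), (1, 1), (1, 2), (1, 3), (1, 4), (1, 5), (1, 6), (1, 7), (2, 0), (2, 1), (2, 2), (2, 3), (2, 4), (2, 5), (2, 6), (2, 7), (3, 0), (3, 1), (3, 2), (3, 3), (3, 4), (3, 5), (3, 6), (3, 7), (4, 0), (4, 1), (4, 2), (4, 3), (4, 4), (4, 5), (4, 6), (4, 7), (5, 0), (5, 1), (5, 2), (5, 3), (5, 4), (5, 5), (5, 6), (5, 7), (6, 0), (6, 1), (6, 2), (6, 3), (6, 4), (6, 5), (6, 6), (6, 7), (9, 0), (9, 1), (9, 2), (9, 3), (9, 4), (9, 5), (9, 6), (9, 7), (10, 0), (10, 1), (10, 2), (10, 3), (10, 4), (10, 5), (10, 6), (10, 7), (11, 0), (11, 1), (11, 2), (11, 3), (11, 4), (11, 5), (11, 6), (11, 7), (12, 0), (12, 1), (12, 2), (12, 3), (12, 4), (12, 5), (12, 6), (12, 7), (13, 0), (13, 1), (13, 2), (13, 3), (13, 4), (13, 5), (13, 6), (13, 7), (14, 0), (14, 1), (14, 2), (14, 3), (14, 4), (14, 5), (14, 6), (14, 7)]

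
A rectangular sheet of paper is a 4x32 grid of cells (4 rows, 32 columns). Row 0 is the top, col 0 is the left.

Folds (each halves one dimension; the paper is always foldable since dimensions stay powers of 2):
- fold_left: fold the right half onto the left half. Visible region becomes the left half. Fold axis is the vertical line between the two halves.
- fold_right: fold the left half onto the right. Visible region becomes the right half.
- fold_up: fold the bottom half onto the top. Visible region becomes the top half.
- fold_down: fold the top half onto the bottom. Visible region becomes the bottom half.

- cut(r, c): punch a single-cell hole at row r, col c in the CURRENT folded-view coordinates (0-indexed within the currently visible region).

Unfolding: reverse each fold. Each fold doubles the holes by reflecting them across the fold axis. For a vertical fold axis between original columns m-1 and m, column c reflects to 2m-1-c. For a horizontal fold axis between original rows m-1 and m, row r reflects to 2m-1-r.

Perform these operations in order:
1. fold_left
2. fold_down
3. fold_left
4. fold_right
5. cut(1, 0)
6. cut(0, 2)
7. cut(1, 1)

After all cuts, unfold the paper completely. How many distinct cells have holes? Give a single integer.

Op 1 fold_left: fold axis v@16; visible region now rows[0,4) x cols[0,16) = 4x16
Op 2 fold_down: fold axis h@2; visible region now rows[2,4) x cols[0,16) = 2x16
Op 3 fold_left: fold axis v@8; visible region now rows[2,4) x cols[0,8) = 2x8
Op 4 fold_right: fold axis v@4; visible region now rows[2,4) x cols[4,8) = 2x4
Op 5 cut(1, 0): punch at orig (3,4); cuts so far [(3, 4)]; region rows[2,4) x cols[4,8) = 2x4
Op 6 cut(0, 2): punch at orig (2,6); cuts so far [(2, 6), (3, 4)]; region rows[2,4) x cols[4,8) = 2x4
Op 7 cut(1, 1): punch at orig (3,5); cuts so far [(2, 6), (3, 4), (3, 5)]; region rows[2,4) x cols[4,8) = 2x4
Unfold 1 (reflect across v@4): 6 holes -> [(2, 1), (2, 6), (3, 2), (3, 3), (3, 4), (3, 5)]
Unfold 2 (reflect across v@8): 12 holes -> [(2, 1), (2, 6), (2, 9), (2, 14), (3, 2), (3, 3), (3, 4), (3, 5), (3, 10), (3, 11), (3, 12), (3, 13)]
Unfold 3 (reflect across h@2): 24 holes -> [(0, 2), (0, 3), (0, 4), (0, 5), (0, 10), (0, 11), (0, 12), (0, 13), (1, 1), (1, 6), (1, 9), (1, 14), (2, 1), (2, 6), (2, 9), (2, 14), (3, 2), (3, 3), (3, 4), (3, 5), (3, 10), (3, 11), (3, 12), (3, 13)]
Unfold 4 (reflect across v@16): 48 holes -> [(0, 2), (0, 3), (0, 4), (0, 5), (0, 10), (0, 11), (0, 12), (0, 13), (0, 18), (0, 19), (0, 20), (0, 21), (0, 26), (0, 27), (0, 28), (0, 29), (1, 1), (1, 6), (1, 9), (1, 14), (1, 17), (1, 22), (1, 25), (1, 30), (2, 1), (2, 6), (2, 9), (2, 14), (2, 17), (2, 22), (2, 25), (2, 30), (3, 2), (3, 3), (3, 4), (3, 5), (3, 10), (3, 11), (3, 12), (3, 13), (3, 18), (3, 19), (3, 20), (3, 21), (3, 26), (3, 27), (3, 28), (3, 29)]

Answer: 48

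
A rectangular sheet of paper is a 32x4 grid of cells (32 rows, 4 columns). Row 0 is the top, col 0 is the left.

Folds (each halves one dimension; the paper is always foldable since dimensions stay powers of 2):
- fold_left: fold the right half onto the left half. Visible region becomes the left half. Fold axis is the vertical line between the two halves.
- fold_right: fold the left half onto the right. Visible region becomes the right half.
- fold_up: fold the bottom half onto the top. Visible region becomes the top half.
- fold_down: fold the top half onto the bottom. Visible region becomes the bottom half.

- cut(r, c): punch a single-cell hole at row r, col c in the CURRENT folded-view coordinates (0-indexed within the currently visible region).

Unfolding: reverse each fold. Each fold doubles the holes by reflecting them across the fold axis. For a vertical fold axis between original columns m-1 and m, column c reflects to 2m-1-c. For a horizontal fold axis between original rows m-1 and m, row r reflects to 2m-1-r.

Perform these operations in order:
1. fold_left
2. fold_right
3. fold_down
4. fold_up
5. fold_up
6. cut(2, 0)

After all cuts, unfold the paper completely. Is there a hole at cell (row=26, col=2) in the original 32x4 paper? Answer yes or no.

Answer: yes

Derivation:
Op 1 fold_left: fold axis v@2; visible region now rows[0,32) x cols[0,2) = 32x2
Op 2 fold_right: fold axis v@1; visible region now rows[0,32) x cols[1,2) = 32x1
Op 3 fold_down: fold axis h@16; visible region now rows[16,32) x cols[1,2) = 16x1
Op 4 fold_up: fold axis h@24; visible region now rows[16,24) x cols[1,2) = 8x1
Op 5 fold_up: fold axis h@20; visible region now rows[16,20) x cols[1,2) = 4x1
Op 6 cut(2, 0): punch at orig (18,1); cuts so far [(18, 1)]; region rows[16,20) x cols[1,2) = 4x1
Unfold 1 (reflect across h@20): 2 holes -> [(18, 1), (21, 1)]
Unfold 2 (reflect across h@24): 4 holes -> [(18, 1), (21, 1), (26, 1), (29, 1)]
Unfold 3 (reflect across h@16): 8 holes -> [(2, 1), (5, 1), (10, 1), (13, 1), (18, 1), (21, 1), (26, 1), (29, 1)]
Unfold 4 (reflect across v@1): 16 holes -> [(2, 0), (2, 1), (5, 0), (5, 1), (10, 0), (10, 1), (13, 0), (13, 1), (18, 0), (18, 1), (21, 0), (21, 1), (26, 0), (26, 1), (29, 0), (29, 1)]
Unfold 5 (reflect across v@2): 32 holes -> [(2, 0), (2, 1), (2, 2), (2, 3), (5, 0), (5, 1), (5, 2), (5, 3), (10, 0), (10, 1), (10, 2), (10, 3), (13, 0), (13, 1), (13, 2), (13, 3), (18, 0), (18, 1), (18, 2), (18, 3), (21, 0), (21, 1), (21, 2), (21, 3), (26, 0), (26, 1), (26, 2), (26, 3), (29, 0), (29, 1), (29, 2), (29, 3)]
Holes: [(2, 0), (2, 1), (2, 2), (2, 3), (5, 0), (5, 1), (5, 2), (5, 3), (10, 0), (10, 1), (10, 2), (10, 3), (13, 0), (13, 1), (13, 2), (13, 3), (18, 0), (18, 1), (18, 2), (18, 3), (21, 0), (21, 1), (21, 2), (21, 3), (26, 0), (26, 1), (26, 2), (26, 3), (29, 0), (29, 1), (29, 2), (29, 3)]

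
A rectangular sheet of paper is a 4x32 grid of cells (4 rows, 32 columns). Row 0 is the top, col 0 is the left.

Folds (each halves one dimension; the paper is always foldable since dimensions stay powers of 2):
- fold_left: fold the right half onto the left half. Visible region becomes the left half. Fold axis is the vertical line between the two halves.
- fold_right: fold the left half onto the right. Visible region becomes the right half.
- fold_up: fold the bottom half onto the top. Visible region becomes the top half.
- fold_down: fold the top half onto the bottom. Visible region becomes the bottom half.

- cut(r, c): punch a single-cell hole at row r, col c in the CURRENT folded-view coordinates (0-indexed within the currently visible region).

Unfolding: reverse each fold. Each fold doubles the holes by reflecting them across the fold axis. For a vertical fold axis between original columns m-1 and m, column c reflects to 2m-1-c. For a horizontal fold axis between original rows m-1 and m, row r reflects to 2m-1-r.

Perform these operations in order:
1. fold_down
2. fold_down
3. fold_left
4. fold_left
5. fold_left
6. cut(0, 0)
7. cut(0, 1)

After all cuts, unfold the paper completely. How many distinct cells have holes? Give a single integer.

Answer: 64

Derivation:
Op 1 fold_down: fold axis h@2; visible region now rows[2,4) x cols[0,32) = 2x32
Op 2 fold_down: fold axis h@3; visible region now rows[3,4) x cols[0,32) = 1x32
Op 3 fold_left: fold axis v@16; visible region now rows[3,4) x cols[0,16) = 1x16
Op 4 fold_left: fold axis v@8; visible region now rows[3,4) x cols[0,8) = 1x8
Op 5 fold_left: fold axis v@4; visible region now rows[3,4) x cols[0,4) = 1x4
Op 6 cut(0, 0): punch at orig (3,0); cuts so far [(3, 0)]; region rows[3,4) x cols[0,4) = 1x4
Op 7 cut(0, 1): punch at orig (3,1); cuts so far [(3, 0), (3, 1)]; region rows[3,4) x cols[0,4) = 1x4
Unfold 1 (reflect across v@4): 4 holes -> [(3, 0), (3, 1), (3, 6), (3, 7)]
Unfold 2 (reflect across v@8): 8 holes -> [(3, 0), (3, 1), (3, 6), (3, 7), (3, 8), (3, 9), (3, 14), (3, 15)]
Unfold 3 (reflect across v@16): 16 holes -> [(3, 0), (3, 1), (3, 6), (3, 7), (3, 8), (3, 9), (3, 14), (3, 15), (3, 16), (3, 17), (3, 22), (3, 23), (3, 24), (3, 25), (3, 30), (3, 31)]
Unfold 4 (reflect across h@3): 32 holes -> [(2, 0), (2, 1), (2, 6), (2, 7), (2, 8), (2, 9), (2, 14), (2, 15), (2, 16), (2, 17), (2, 22), (2, 23), (2, 24), (2, 25), (2, 30), (2, 31), (3, 0), (3, 1), (3, 6), (3, 7), (3, 8), (3, 9), (3, 14), (3, 15), (3, 16), (3, 17), (3, 22), (3, 23), (3, 24), (3, 25), (3, 30), (3, 31)]
Unfold 5 (reflect across h@2): 64 holes -> [(0, 0), (0, 1), (0, 6), (0, 7), (0, 8), (0, 9), (0, 14), (0, 15), (0, 16), (0, 17), (0, 22), (0, 23), (0, 24), (0, 25), (0, 30), (0, 31), (1, 0), (1, 1), (1, 6), (1, 7), (1, 8), (1, 9), (1, 14), (1, 15), (1, 16), (1, 17), (1, 22), (1, 23), (1, 24), (1, 25), (1, 30), (1, 31), (2, 0), (2, 1), (2, 6), (2, 7), (2, 8), (2, 9), (2, 14), (2, 15), (2, 16), (2, 17), (2, 22), (2, 23), (2, 24), (2, 25), (2, 30), (2, 31), (3, 0), (3, 1), (3, 6), (3, 7), (3, 8), (3, 9), (3, 14), (3, 15), (3, 16), (3, 17), (3, 22), (3, 23), (3, 24), (3, 25), (3, 30), (3, 31)]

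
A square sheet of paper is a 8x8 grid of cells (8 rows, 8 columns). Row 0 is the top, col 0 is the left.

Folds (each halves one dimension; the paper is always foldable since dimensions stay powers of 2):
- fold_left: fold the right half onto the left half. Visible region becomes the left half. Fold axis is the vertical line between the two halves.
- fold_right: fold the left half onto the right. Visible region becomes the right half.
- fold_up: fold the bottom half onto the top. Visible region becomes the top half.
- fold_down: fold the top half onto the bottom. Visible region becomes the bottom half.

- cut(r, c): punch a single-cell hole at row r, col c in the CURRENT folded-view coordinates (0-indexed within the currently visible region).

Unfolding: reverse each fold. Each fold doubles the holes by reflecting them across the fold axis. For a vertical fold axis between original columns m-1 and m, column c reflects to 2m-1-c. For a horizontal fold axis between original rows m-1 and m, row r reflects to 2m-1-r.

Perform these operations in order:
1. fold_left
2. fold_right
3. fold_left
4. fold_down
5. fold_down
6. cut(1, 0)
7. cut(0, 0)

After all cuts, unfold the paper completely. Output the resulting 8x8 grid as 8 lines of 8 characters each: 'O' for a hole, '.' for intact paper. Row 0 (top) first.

Op 1 fold_left: fold axis v@4; visible region now rows[0,8) x cols[0,4) = 8x4
Op 2 fold_right: fold axis v@2; visible region now rows[0,8) x cols[2,4) = 8x2
Op 3 fold_left: fold axis v@3; visible region now rows[0,8) x cols[2,3) = 8x1
Op 4 fold_down: fold axis h@4; visible region now rows[4,8) x cols[2,3) = 4x1
Op 5 fold_down: fold axis h@6; visible region now rows[6,8) x cols[2,3) = 2x1
Op 6 cut(1, 0): punch at orig (7,2); cuts so far [(7, 2)]; region rows[6,8) x cols[2,3) = 2x1
Op 7 cut(0, 0): punch at orig (6,2); cuts so far [(6, 2), (7, 2)]; region rows[6,8) x cols[2,3) = 2x1
Unfold 1 (reflect across h@6): 4 holes -> [(4, 2), (5, 2), (6, 2), (7, 2)]
Unfold 2 (reflect across h@4): 8 holes -> [(0, 2), (1, 2), (2, 2), (3, 2), (4, 2), (5, 2), (6, 2), (7, 2)]
Unfold 3 (reflect across v@3): 16 holes -> [(0, 2), (0, 3), (1, 2), (1, 3), (2, 2), (2, 3), (3, 2), (3, 3), (4, 2), (4, 3), (5, 2), (5, 3), (6, 2), (6, 3), (7, 2), (7, 3)]
Unfold 4 (reflect across v@2): 32 holes -> [(0, 0), (0, 1), (0, 2), (0, 3), (1, 0), (1, 1), (1, 2), (1, 3), (2, 0), (2, 1), (2, 2), (2, 3), (3, 0), (3, 1), (3, 2), (3, 3), (4, 0), (4, 1), (4, 2), (4, 3), (5, 0), (5, 1), (5, 2), (5, 3), (6, 0), (6, 1), (6, 2), (6, 3), (7, 0), (7, 1), (7, 2), (7, 3)]
Unfold 5 (reflect across v@4): 64 holes -> [(0, 0), (0, 1), (0, 2), (0, 3), (0, 4), (0, 5), (0, 6), (0, 7), (1, 0), (1, 1), (1, 2), (1, 3), (1, 4), (1, 5), (1, 6), (1, 7), (2, 0), (2, 1), (2, 2), (2, 3), (2, 4), (2, 5), (2, 6), (2, 7), (3, 0), (3, 1), (3, 2), (3, 3), (3, 4), (3, 5), (3, 6), (3, 7), (4, 0), (4, 1), (4, 2), (4, 3), (4, 4), (4, 5), (4, 6), (4, 7), (5, 0), (5, 1), (5, 2), (5, 3), (5, 4), (5, 5), (5, 6), (5, 7), (6, 0), (6, 1), (6, 2), (6, 3), (6, 4), (6, 5), (6, 6), (6, 7), (7, 0), (7, 1), (7, 2), (7, 3), (7, 4), (7, 5), (7, 6), (7, 7)]

Answer: OOOOOOOO
OOOOOOOO
OOOOOOOO
OOOOOOOO
OOOOOOOO
OOOOOOOO
OOOOOOOO
OOOOOOOO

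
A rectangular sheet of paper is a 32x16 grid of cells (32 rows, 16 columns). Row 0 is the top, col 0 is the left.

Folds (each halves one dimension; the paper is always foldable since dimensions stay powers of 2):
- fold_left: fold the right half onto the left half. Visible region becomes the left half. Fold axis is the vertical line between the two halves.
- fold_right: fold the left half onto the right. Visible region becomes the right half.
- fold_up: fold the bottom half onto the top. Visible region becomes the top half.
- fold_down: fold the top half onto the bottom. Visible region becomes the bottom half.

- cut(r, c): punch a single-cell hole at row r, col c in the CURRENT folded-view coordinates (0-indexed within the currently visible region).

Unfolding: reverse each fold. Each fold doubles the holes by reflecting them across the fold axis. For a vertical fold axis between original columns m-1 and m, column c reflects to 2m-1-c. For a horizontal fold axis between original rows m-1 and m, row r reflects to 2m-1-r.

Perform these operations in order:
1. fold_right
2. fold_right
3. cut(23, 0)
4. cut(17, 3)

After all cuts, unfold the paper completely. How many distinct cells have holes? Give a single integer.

Op 1 fold_right: fold axis v@8; visible region now rows[0,32) x cols[8,16) = 32x8
Op 2 fold_right: fold axis v@12; visible region now rows[0,32) x cols[12,16) = 32x4
Op 3 cut(23, 0): punch at orig (23,12); cuts so far [(23, 12)]; region rows[0,32) x cols[12,16) = 32x4
Op 4 cut(17, 3): punch at orig (17,15); cuts so far [(17, 15), (23, 12)]; region rows[0,32) x cols[12,16) = 32x4
Unfold 1 (reflect across v@12): 4 holes -> [(17, 8), (17, 15), (23, 11), (23, 12)]
Unfold 2 (reflect across v@8): 8 holes -> [(17, 0), (17, 7), (17, 8), (17, 15), (23, 3), (23, 4), (23, 11), (23, 12)]

Answer: 8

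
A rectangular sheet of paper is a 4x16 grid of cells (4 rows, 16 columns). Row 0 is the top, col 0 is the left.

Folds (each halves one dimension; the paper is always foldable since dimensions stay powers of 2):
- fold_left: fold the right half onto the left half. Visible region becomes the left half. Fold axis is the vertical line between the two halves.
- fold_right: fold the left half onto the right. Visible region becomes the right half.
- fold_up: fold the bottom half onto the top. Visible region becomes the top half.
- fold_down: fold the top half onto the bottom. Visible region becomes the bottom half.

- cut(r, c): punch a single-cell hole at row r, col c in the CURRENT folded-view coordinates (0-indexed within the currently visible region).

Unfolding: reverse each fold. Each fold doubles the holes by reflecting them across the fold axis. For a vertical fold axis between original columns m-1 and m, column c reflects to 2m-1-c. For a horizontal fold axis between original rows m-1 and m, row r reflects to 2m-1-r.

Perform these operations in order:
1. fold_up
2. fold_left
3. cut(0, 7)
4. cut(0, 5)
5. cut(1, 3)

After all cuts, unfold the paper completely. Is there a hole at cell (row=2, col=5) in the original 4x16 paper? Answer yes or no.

Answer: no

Derivation:
Op 1 fold_up: fold axis h@2; visible region now rows[0,2) x cols[0,16) = 2x16
Op 2 fold_left: fold axis v@8; visible region now rows[0,2) x cols[0,8) = 2x8
Op 3 cut(0, 7): punch at orig (0,7); cuts so far [(0, 7)]; region rows[0,2) x cols[0,8) = 2x8
Op 4 cut(0, 5): punch at orig (0,5); cuts so far [(0, 5), (0, 7)]; region rows[0,2) x cols[0,8) = 2x8
Op 5 cut(1, 3): punch at orig (1,3); cuts so far [(0, 5), (0, 7), (1, 3)]; region rows[0,2) x cols[0,8) = 2x8
Unfold 1 (reflect across v@8): 6 holes -> [(0, 5), (0, 7), (0, 8), (0, 10), (1, 3), (1, 12)]
Unfold 2 (reflect across h@2): 12 holes -> [(0, 5), (0, 7), (0, 8), (0, 10), (1, 3), (1, 12), (2, 3), (2, 12), (3, 5), (3, 7), (3, 8), (3, 10)]
Holes: [(0, 5), (0, 7), (0, 8), (0, 10), (1, 3), (1, 12), (2, 3), (2, 12), (3, 5), (3, 7), (3, 8), (3, 10)]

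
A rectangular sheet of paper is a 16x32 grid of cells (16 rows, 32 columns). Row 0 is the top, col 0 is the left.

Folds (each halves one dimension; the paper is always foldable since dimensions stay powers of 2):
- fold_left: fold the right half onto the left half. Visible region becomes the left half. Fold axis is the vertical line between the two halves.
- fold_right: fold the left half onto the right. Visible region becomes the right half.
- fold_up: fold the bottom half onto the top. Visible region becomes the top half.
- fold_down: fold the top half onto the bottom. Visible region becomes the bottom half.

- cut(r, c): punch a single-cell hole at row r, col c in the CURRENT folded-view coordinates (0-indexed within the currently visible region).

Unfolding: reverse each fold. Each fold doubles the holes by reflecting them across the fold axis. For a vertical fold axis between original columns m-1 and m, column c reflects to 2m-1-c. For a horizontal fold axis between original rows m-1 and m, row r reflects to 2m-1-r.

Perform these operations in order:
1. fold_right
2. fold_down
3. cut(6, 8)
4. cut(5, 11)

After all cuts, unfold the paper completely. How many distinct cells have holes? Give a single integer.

Answer: 8

Derivation:
Op 1 fold_right: fold axis v@16; visible region now rows[0,16) x cols[16,32) = 16x16
Op 2 fold_down: fold axis h@8; visible region now rows[8,16) x cols[16,32) = 8x16
Op 3 cut(6, 8): punch at orig (14,24); cuts so far [(14, 24)]; region rows[8,16) x cols[16,32) = 8x16
Op 4 cut(5, 11): punch at orig (13,27); cuts so far [(13, 27), (14, 24)]; region rows[8,16) x cols[16,32) = 8x16
Unfold 1 (reflect across h@8): 4 holes -> [(1, 24), (2, 27), (13, 27), (14, 24)]
Unfold 2 (reflect across v@16): 8 holes -> [(1, 7), (1, 24), (2, 4), (2, 27), (13, 4), (13, 27), (14, 7), (14, 24)]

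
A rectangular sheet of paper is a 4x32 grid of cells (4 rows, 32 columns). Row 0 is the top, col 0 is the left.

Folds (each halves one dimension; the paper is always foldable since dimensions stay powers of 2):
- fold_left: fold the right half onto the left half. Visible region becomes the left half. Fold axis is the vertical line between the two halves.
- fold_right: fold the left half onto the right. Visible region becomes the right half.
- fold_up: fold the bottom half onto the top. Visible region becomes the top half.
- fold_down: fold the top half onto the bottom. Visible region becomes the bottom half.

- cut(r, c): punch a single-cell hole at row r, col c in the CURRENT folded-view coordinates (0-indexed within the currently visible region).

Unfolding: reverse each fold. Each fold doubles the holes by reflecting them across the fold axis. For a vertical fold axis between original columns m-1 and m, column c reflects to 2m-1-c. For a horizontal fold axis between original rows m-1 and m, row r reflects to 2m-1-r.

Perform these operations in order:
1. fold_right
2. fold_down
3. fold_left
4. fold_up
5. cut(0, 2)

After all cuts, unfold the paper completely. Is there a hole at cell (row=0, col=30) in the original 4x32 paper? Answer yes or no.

Answer: no

Derivation:
Op 1 fold_right: fold axis v@16; visible region now rows[0,4) x cols[16,32) = 4x16
Op 2 fold_down: fold axis h@2; visible region now rows[2,4) x cols[16,32) = 2x16
Op 3 fold_left: fold axis v@24; visible region now rows[2,4) x cols[16,24) = 2x8
Op 4 fold_up: fold axis h@3; visible region now rows[2,3) x cols[16,24) = 1x8
Op 5 cut(0, 2): punch at orig (2,18); cuts so far [(2, 18)]; region rows[2,3) x cols[16,24) = 1x8
Unfold 1 (reflect across h@3): 2 holes -> [(2, 18), (3, 18)]
Unfold 2 (reflect across v@24): 4 holes -> [(2, 18), (2, 29), (3, 18), (3, 29)]
Unfold 3 (reflect across h@2): 8 holes -> [(0, 18), (0, 29), (1, 18), (1, 29), (2, 18), (2, 29), (3, 18), (3, 29)]
Unfold 4 (reflect across v@16): 16 holes -> [(0, 2), (0, 13), (0, 18), (0, 29), (1, 2), (1, 13), (1, 18), (1, 29), (2, 2), (2, 13), (2, 18), (2, 29), (3, 2), (3, 13), (3, 18), (3, 29)]
Holes: [(0, 2), (0, 13), (0, 18), (0, 29), (1, 2), (1, 13), (1, 18), (1, 29), (2, 2), (2, 13), (2, 18), (2, 29), (3, 2), (3, 13), (3, 18), (3, 29)]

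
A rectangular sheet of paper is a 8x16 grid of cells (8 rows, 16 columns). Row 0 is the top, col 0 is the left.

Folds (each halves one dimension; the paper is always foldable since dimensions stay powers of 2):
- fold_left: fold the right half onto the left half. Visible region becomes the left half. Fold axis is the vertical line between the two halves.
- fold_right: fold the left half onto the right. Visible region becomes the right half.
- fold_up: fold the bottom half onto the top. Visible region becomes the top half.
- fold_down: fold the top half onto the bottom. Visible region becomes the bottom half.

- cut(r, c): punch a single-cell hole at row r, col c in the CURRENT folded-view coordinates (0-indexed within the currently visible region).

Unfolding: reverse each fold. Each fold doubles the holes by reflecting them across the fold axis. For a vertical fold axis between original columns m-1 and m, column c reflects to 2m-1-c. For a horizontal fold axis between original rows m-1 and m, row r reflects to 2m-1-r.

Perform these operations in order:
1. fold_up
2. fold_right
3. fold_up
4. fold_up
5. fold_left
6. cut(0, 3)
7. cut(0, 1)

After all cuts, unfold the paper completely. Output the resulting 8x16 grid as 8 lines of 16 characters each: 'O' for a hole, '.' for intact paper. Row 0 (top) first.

Answer: .O.OO.O..O.OO.O.
.O.OO.O..O.OO.O.
.O.OO.O..O.OO.O.
.O.OO.O..O.OO.O.
.O.OO.O..O.OO.O.
.O.OO.O..O.OO.O.
.O.OO.O..O.OO.O.
.O.OO.O..O.OO.O.

Derivation:
Op 1 fold_up: fold axis h@4; visible region now rows[0,4) x cols[0,16) = 4x16
Op 2 fold_right: fold axis v@8; visible region now rows[0,4) x cols[8,16) = 4x8
Op 3 fold_up: fold axis h@2; visible region now rows[0,2) x cols[8,16) = 2x8
Op 4 fold_up: fold axis h@1; visible region now rows[0,1) x cols[8,16) = 1x8
Op 5 fold_left: fold axis v@12; visible region now rows[0,1) x cols[8,12) = 1x4
Op 6 cut(0, 3): punch at orig (0,11); cuts so far [(0, 11)]; region rows[0,1) x cols[8,12) = 1x4
Op 7 cut(0, 1): punch at orig (0,9); cuts so far [(0, 9), (0, 11)]; region rows[0,1) x cols[8,12) = 1x4
Unfold 1 (reflect across v@12): 4 holes -> [(0, 9), (0, 11), (0, 12), (0, 14)]
Unfold 2 (reflect across h@1): 8 holes -> [(0, 9), (0, 11), (0, 12), (0, 14), (1, 9), (1, 11), (1, 12), (1, 14)]
Unfold 3 (reflect across h@2): 16 holes -> [(0, 9), (0, 11), (0, 12), (0, 14), (1, 9), (1, 11), (1, 12), (1, 14), (2, 9), (2, 11), (2, 12), (2, 14), (3, 9), (3, 11), (3, 12), (3, 14)]
Unfold 4 (reflect across v@8): 32 holes -> [(0, 1), (0, 3), (0, 4), (0, 6), (0, 9), (0, 11), (0, 12), (0, 14), (1, 1), (1, 3), (1, 4), (1, 6), (1, 9), (1, 11), (1, 12), (1, 14), (2, 1), (2, 3), (2, 4), (2, 6), (2, 9), (2, 11), (2, 12), (2, 14), (3, 1), (3, 3), (3, 4), (3, 6), (3, 9), (3, 11), (3, 12), (3, 14)]
Unfold 5 (reflect across h@4): 64 holes -> [(0, 1), (0, 3), (0, 4), (0, 6), (0, 9), (0, 11), (0, 12), (0, 14), (1, 1), (1, 3), (1, 4), (1, 6), (1, 9), (1, 11), (1, 12), (1, 14), (2, 1), (2, 3), (2, 4), (2, 6), (2, 9), (2, 11), (2, 12), (2, 14), (3, 1), (3, 3), (3, 4), (3, 6), (3, 9), (3, 11), (3, 12), (3, 14), (4, 1), (4, 3), (4, 4), (4, 6), (4, 9), (4, 11), (4, 12), (4, 14), (5, 1), (5, 3), (5, 4), (5, 6), (5, 9), (5, 11), (5, 12), (5, 14), (6, 1), (6, 3), (6, 4), (6, 6), (6, 9), (6, 11), (6, 12), (6, 14), (7, 1), (7, 3), (7, 4), (7, 6), (7, 9), (7, 11), (7, 12), (7, 14)]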